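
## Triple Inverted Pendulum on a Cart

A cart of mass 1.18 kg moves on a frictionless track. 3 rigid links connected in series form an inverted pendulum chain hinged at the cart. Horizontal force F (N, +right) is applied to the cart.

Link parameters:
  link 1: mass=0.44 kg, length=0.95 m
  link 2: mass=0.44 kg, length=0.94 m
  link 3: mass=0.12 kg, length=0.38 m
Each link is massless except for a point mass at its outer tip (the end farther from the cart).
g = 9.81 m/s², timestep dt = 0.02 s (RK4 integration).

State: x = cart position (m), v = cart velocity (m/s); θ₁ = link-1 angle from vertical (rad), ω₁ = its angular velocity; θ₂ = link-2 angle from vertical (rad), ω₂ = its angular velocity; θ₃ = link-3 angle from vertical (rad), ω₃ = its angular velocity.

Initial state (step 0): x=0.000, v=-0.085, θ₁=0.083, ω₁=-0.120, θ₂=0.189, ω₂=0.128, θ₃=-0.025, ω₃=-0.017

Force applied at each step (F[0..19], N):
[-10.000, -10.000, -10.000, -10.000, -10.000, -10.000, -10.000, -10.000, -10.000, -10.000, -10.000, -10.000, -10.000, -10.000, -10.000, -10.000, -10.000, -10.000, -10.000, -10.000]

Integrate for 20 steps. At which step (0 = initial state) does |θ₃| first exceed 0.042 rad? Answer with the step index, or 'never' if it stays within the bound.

apply F[0]=-10.000 → step 1: x=-0.004, v=-0.267, θ₁=0.082, ω₁=0.063, θ₂=0.192, ω₂=0.185, θ₃=-0.027, ω₃=-0.142
apply F[1]=-10.000 → step 2: x=-0.011, v=-0.449, θ₁=0.086, ω₁=0.245, θ₂=0.196, ω₂=0.242, θ₃=-0.031, ω₃=-0.270
apply F[2]=-10.000 → step 3: x=-0.021, v=-0.631, θ₁=0.092, ω₁=0.430, θ₂=0.202, ω₂=0.299, θ₃=-0.037, ω₃=-0.401
apply F[3]=-10.000 → step 4: x=-0.036, v=-0.814, θ₁=0.103, ω₁=0.618, θ₂=0.208, ω₂=0.354, θ₃=-0.047, ω₃=-0.535
apply F[4]=-10.000 → step 5: x=-0.054, v=-0.999, θ₁=0.117, ω₁=0.812, θ₂=0.216, ω₂=0.404, θ₃=-0.059, ω₃=-0.671
apply F[5]=-10.000 → step 6: x=-0.076, v=-1.184, θ₁=0.135, ω₁=1.013, θ₂=0.224, ω₂=0.450, θ₃=-0.074, ω₃=-0.809
apply F[6]=-10.000 → step 7: x=-0.101, v=-1.370, θ₁=0.158, ω₁=1.222, θ₂=0.234, ω₂=0.488, θ₃=-0.091, ω₃=-0.945
apply F[7]=-10.000 → step 8: x=-0.131, v=-1.557, θ₁=0.184, ω₁=1.441, θ₂=0.244, ω₂=0.518, θ₃=-0.111, ω₃=-1.076
apply F[8]=-10.000 → step 9: x=-0.164, v=-1.744, θ₁=0.215, ω₁=1.668, θ₂=0.255, ω₂=0.539, θ₃=-0.134, ω₃=-1.195
apply F[9]=-10.000 → step 10: x=-0.200, v=-1.929, θ₁=0.251, ω₁=1.902, θ₂=0.265, ω₂=0.552, θ₃=-0.159, ω₃=-1.296
apply F[10]=-10.000 → step 11: x=-0.241, v=-2.112, θ₁=0.291, ω₁=2.142, θ₂=0.277, ω₂=0.557, θ₃=-0.186, ω₃=-1.369
apply F[11]=-10.000 → step 12: x=-0.285, v=-2.289, θ₁=0.337, ω₁=2.384, θ₂=0.288, ω₂=0.556, θ₃=-0.214, ω₃=-1.407
apply F[12]=-10.000 → step 13: x=-0.332, v=-2.458, θ₁=0.387, ω₁=2.623, θ₂=0.299, ω₂=0.554, θ₃=-0.242, ω₃=-1.401
apply F[13]=-10.000 → step 14: x=-0.383, v=-2.617, θ₁=0.442, ω₁=2.855, θ₂=0.310, ω₂=0.556, θ₃=-0.269, ω₃=-1.343
apply F[14]=-10.000 → step 15: x=-0.437, v=-2.764, θ₁=0.501, ω₁=3.074, θ₂=0.321, ω₂=0.569, θ₃=-0.295, ω₃=-1.231
apply F[15]=-10.000 → step 16: x=-0.494, v=-2.897, θ₁=0.564, ω₁=3.276, θ₂=0.333, ω₂=0.598, θ₃=-0.318, ω₃=-1.065
apply F[16]=-10.000 → step 17: x=-0.553, v=-3.014, θ₁=0.632, ω₁=3.459, θ₂=0.345, ω₂=0.650, θ₃=-0.337, ω₃=-0.849
apply F[17]=-10.000 → step 18: x=-0.614, v=-3.116, θ₁=0.703, ω₁=3.620, θ₂=0.359, ω₂=0.729, θ₃=-0.352, ω₃=-0.589
apply F[18]=-10.000 → step 19: x=-0.677, v=-3.202, θ₁=0.776, ω₁=3.761, θ₂=0.375, ω₂=0.838, θ₃=-0.361, ω₃=-0.293
apply F[19]=-10.000 → step 20: x=-0.742, v=-3.274, θ₁=0.853, ω₁=3.883, θ₂=0.393, ω₂=0.978, θ₃=-0.363, ω₃=0.032
|θ₃| = 0.047 > 0.042 first at step 4.

Answer: 4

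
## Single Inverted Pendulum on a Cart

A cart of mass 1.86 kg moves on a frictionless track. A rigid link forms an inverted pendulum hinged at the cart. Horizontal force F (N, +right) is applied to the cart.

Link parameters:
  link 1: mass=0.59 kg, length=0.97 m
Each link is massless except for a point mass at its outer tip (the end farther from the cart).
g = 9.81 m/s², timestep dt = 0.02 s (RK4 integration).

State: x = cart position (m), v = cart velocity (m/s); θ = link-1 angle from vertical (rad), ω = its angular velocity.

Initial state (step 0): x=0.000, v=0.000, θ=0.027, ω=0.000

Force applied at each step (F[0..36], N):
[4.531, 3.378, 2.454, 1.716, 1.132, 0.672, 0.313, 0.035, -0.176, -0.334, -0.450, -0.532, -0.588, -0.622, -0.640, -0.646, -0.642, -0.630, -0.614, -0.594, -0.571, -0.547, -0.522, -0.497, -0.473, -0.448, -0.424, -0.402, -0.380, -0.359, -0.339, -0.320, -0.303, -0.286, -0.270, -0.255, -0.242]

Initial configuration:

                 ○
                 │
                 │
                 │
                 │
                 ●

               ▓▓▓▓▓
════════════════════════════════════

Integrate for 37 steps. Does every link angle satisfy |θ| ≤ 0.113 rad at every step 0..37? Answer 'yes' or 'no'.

Answer: yes

Derivation:
apply F[0]=+4.531 → step 1: x=0.000, v=0.047, θ=0.027, ω=-0.043
apply F[1]=+3.378 → step 2: x=0.002, v=0.082, θ=0.025, ω=-0.074
apply F[2]=+2.454 → step 3: x=0.004, v=0.107, θ=0.024, ω=-0.094
apply F[3]=+1.716 → step 4: x=0.006, v=0.124, θ=0.022, ω=-0.107
apply F[4]=+1.132 → step 5: x=0.009, v=0.135, θ=0.020, ω=-0.114
apply F[5]=+0.672 → step 6: x=0.011, v=0.141, θ=0.017, ω=-0.117
apply F[6]=+0.313 → step 7: x=0.014, v=0.143, θ=0.015, ω=-0.116
apply F[7]=+0.035 → step 8: x=0.017, v=0.142, θ=0.013, ω=-0.113
apply F[8]=-0.176 → step 9: x=0.020, v=0.140, θ=0.010, ω=-0.108
apply F[9]=-0.334 → step 10: x=0.023, v=0.136, θ=0.008, ω=-0.101
apply F[10]=-0.450 → step 11: x=0.025, v=0.130, θ=0.006, ω=-0.095
apply F[11]=-0.532 → step 12: x=0.028, v=0.124, θ=0.005, ω=-0.087
apply F[12]=-0.588 → step 13: x=0.030, v=0.118, θ=0.003, ω=-0.080
apply F[13]=-0.622 → step 14: x=0.032, v=0.111, θ=0.001, ω=-0.072
apply F[14]=-0.640 → step 15: x=0.035, v=0.104, θ=-0.000, ω=-0.065
apply F[15]=-0.646 → step 16: x=0.037, v=0.097, θ=-0.001, ω=-0.058
apply F[16]=-0.642 → step 17: x=0.039, v=0.090, θ=-0.002, ω=-0.051
apply F[17]=-0.630 → step 18: x=0.040, v=0.084, θ=-0.003, ω=-0.045
apply F[18]=-0.614 → step 19: x=0.042, v=0.077, θ=-0.004, ω=-0.039
apply F[19]=-0.594 → step 20: x=0.043, v=0.071, θ=-0.005, ω=-0.034
apply F[20]=-0.571 → step 21: x=0.045, v=0.065, θ=-0.006, ω=-0.029
apply F[21]=-0.547 → step 22: x=0.046, v=0.060, θ=-0.006, ω=-0.025
apply F[22]=-0.522 → step 23: x=0.047, v=0.055, θ=-0.007, ω=-0.020
apply F[23]=-0.497 → step 24: x=0.048, v=0.050, θ=-0.007, ω=-0.017
apply F[24]=-0.473 → step 25: x=0.049, v=0.045, θ=-0.007, ω=-0.013
apply F[25]=-0.448 → step 26: x=0.050, v=0.041, θ=-0.007, ω=-0.010
apply F[26]=-0.424 → step 27: x=0.051, v=0.037, θ=-0.008, ω=-0.008
apply F[27]=-0.402 → step 28: x=0.051, v=0.033, θ=-0.008, ω=-0.005
apply F[28]=-0.380 → step 29: x=0.052, v=0.029, θ=-0.008, ω=-0.003
apply F[29]=-0.359 → step 30: x=0.053, v=0.026, θ=-0.008, ω=-0.001
apply F[30]=-0.339 → step 31: x=0.053, v=0.023, θ=-0.008, ω=0.000
apply F[31]=-0.320 → step 32: x=0.054, v=0.020, θ=-0.008, ω=0.002
apply F[32]=-0.303 → step 33: x=0.054, v=0.017, θ=-0.008, ω=0.003
apply F[33]=-0.286 → step 34: x=0.054, v=0.014, θ=-0.008, ω=0.004
apply F[34]=-0.270 → step 35: x=0.054, v=0.012, θ=-0.008, ω=0.005
apply F[35]=-0.255 → step 36: x=0.055, v=0.010, θ=-0.008, ω=0.006
apply F[36]=-0.242 → step 37: x=0.055, v=0.008, θ=-0.007, ω=0.007
Max |angle| over trajectory = 0.027 rad; bound = 0.113 → within bound.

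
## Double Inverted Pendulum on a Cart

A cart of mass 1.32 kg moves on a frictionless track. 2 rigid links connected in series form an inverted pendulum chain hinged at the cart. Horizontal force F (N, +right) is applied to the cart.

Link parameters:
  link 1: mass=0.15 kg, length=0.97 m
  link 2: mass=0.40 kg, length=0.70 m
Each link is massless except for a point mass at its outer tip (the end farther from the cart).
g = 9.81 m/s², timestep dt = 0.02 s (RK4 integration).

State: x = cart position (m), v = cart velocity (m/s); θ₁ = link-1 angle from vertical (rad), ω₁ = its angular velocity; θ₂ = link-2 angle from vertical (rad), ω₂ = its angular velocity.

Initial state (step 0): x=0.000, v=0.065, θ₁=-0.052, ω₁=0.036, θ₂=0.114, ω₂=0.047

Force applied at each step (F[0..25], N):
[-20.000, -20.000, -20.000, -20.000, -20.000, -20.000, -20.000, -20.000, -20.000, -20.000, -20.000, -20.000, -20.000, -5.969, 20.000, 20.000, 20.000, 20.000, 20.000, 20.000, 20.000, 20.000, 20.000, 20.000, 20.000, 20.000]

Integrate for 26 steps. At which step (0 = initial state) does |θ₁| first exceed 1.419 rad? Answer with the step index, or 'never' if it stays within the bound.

Answer: never

Derivation:
apply F[0]=-20.000 → step 1: x=-0.002, v=-0.234, θ₁=-0.049, ω₁=0.246, θ₂=0.117, ω₂=0.217
apply F[1]=-20.000 → step 2: x=-0.009, v=-0.533, θ₁=-0.042, ω₁=0.459, θ₂=0.123, ω₂=0.383
apply F[2]=-20.000 → step 3: x=-0.023, v=-0.833, θ₁=-0.031, ω₁=0.679, θ₂=0.132, ω₂=0.541
apply F[3]=-20.000 → step 4: x=-0.043, v=-1.135, θ₁=-0.015, ω₁=0.909, θ₂=0.144, ω₂=0.688
apply F[4]=-20.000 → step 5: x=-0.068, v=-1.437, θ₁=0.006, ω₁=1.153, θ₂=0.159, ω₂=0.820
apply F[5]=-20.000 → step 6: x=-0.100, v=-1.741, θ₁=0.031, ω₁=1.413, θ₂=0.177, ω₂=0.931
apply F[6]=-20.000 → step 7: x=-0.138, v=-2.047, θ₁=0.062, ω₁=1.693, θ₂=0.196, ω₂=1.019
apply F[7]=-20.000 → step 8: x=-0.182, v=-2.353, θ₁=0.099, ω₁=1.994, θ₂=0.217, ω₂=1.078
apply F[8]=-20.000 → step 9: x=-0.232, v=-2.658, θ₁=0.142, ω₁=2.316, θ₂=0.239, ω₂=1.109
apply F[9]=-20.000 → step 10: x=-0.288, v=-2.962, θ₁=0.192, ω₁=2.657, θ₂=0.262, ω₂=1.114
apply F[10]=-20.000 → step 11: x=-0.351, v=-3.261, θ₁=0.249, ω₁=3.008, θ₂=0.284, ω₂=1.104
apply F[11]=-20.000 → step 12: x=-0.419, v=-3.553, θ₁=0.312, ω₁=3.357, θ₂=0.306, ω₂=1.097
apply F[12]=-20.000 → step 13: x=-0.493, v=-3.832, θ₁=0.383, ω₁=3.682, θ₂=0.328, ω₂=1.124
apply F[13]=-5.969 → step 14: x=-0.570, v=-3.900, θ₁=0.458, ω₁=3.798, θ₂=0.351, ω₂=1.180
apply F[14]=+20.000 → step 15: x=-0.645, v=-3.603, θ₁=0.532, ω₁=3.635, θ₂=0.374, ω₂=1.158
apply F[15]=+20.000 → step 16: x=-0.714, v=-3.313, θ₁=0.603, ω₁=3.516, θ₂=0.397, ω₂=1.104
apply F[16]=+20.000 → step 17: x=-0.778, v=-3.028, θ₁=0.673, ω₁=3.442, θ₂=0.418, ω₂=1.018
apply F[17]=+20.000 → step 18: x=-0.835, v=-2.746, θ₁=0.741, ω₁=3.408, θ₂=0.438, ω₂=0.903
apply F[18]=+20.000 → step 19: x=-0.887, v=-2.467, θ₁=0.809, ω₁=3.409, θ₂=0.454, ω₂=0.766
apply F[19]=+20.000 → step 20: x=-0.934, v=-2.188, θ₁=0.878, ω₁=3.442, θ₂=0.468, ω₂=0.614
apply F[20]=+20.000 → step 21: x=-0.975, v=-1.909, θ₁=0.947, ω₁=3.499, θ₂=0.479, ω₂=0.456
apply F[21]=+20.000 → step 22: x=-1.010, v=-1.627, θ₁=1.018, ω₁=3.576, θ₂=0.486, ω₂=0.302
apply F[22]=+20.000 → step 23: x=-1.040, v=-1.342, θ₁=1.090, ω₁=3.670, θ₂=0.491, ω₂=0.160
apply F[23]=+20.000 → step 24: x=-1.064, v=-1.054, θ₁=1.165, ω₁=3.776, θ₂=0.493, ω₂=0.038
apply F[24]=+20.000 → step 25: x=-1.082, v=-0.762, θ₁=1.241, ω₁=3.894, θ₂=0.493, ω₂=-0.055
apply F[25]=+20.000 → step 26: x=-1.094, v=-0.465, θ₁=1.321, ω₁=4.021, θ₂=0.491, ω₂=-0.113
max |θ₁| = 1.321 ≤ 1.419 over all 27 states.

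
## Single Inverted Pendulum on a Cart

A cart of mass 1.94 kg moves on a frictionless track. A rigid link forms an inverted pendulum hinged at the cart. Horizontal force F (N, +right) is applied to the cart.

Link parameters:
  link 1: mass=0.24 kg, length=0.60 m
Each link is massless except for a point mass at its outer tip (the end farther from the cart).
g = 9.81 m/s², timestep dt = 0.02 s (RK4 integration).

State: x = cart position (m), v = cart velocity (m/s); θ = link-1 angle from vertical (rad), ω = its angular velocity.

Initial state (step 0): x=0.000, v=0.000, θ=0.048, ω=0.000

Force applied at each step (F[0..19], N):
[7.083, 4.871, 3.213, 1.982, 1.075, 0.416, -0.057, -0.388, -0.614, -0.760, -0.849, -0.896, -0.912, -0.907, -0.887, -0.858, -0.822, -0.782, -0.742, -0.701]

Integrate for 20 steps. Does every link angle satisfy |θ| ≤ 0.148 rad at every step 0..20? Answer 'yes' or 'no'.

Answer: yes

Derivation:
apply F[0]=+7.083 → step 1: x=0.001, v=0.072, θ=0.047, ω=-0.104
apply F[1]=+4.871 → step 2: x=0.003, v=0.121, θ=0.044, ω=-0.171
apply F[2]=+3.213 → step 3: x=0.005, v=0.153, θ=0.040, ω=-0.210
apply F[3]=+1.982 → step 4: x=0.009, v=0.173, θ=0.036, ω=-0.230
apply F[4]=+1.075 → step 5: x=0.012, v=0.183, θ=0.031, ω=-0.236
apply F[5]=+0.416 → step 6: x=0.016, v=0.186, θ=0.027, ω=-0.233
apply F[6]=-0.057 → step 7: x=0.020, v=0.185, θ=0.022, ω=-0.223
apply F[7]=-0.388 → step 8: x=0.023, v=0.181, θ=0.018, ω=-0.209
apply F[8]=-0.614 → step 9: x=0.027, v=0.174, θ=0.014, ω=-0.193
apply F[9]=-0.760 → step 10: x=0.030, v=0.166, θ=0.010, ω=-0.175
apply F[10]=-0.849 → step 11: x=0.033, v=0.157, θ=0.007, ω=-0.158
apply F[11]=-0.896 → step 12: x=0.036, v=0.148, θ=0.004, ω=-0.140
apply F[12]=-0.912 → step 13: x=0.039, v=0.138, θ=0.001, ω=-0.124
apply F[13]=-0.907 → step 14: x=0.042, v=0.129, θ=-0.001, ω=-0.108
apply F[14]=-0.887 → step 15: x=0.044, v=0.120, θ=-0.003, ω=-0.094
apply F[15]=-0.858 → step 16: x=0.047, v=0.111, θ=-0.005, ω=-0.081
apply F[16]=-0.822 → step 17: x=0.049, v=0.103, θ=-0.006, ω=-0.069
apply F[17]=-0.782 → step 18: x=0.051, v=0.095, θ=-0.008, ω=-0.058
apply F[18]=-0.742 → step 19: x=0.053, v=0.087, θ=-0.009, ω=-0.048
apply F[19]=-0.701 → step 20: x=0.054, v=0.080, θ=-0.010, ω=-0.039
Max |angle| over trajectory = 0.048 rad; bound = 0.148 → within bound.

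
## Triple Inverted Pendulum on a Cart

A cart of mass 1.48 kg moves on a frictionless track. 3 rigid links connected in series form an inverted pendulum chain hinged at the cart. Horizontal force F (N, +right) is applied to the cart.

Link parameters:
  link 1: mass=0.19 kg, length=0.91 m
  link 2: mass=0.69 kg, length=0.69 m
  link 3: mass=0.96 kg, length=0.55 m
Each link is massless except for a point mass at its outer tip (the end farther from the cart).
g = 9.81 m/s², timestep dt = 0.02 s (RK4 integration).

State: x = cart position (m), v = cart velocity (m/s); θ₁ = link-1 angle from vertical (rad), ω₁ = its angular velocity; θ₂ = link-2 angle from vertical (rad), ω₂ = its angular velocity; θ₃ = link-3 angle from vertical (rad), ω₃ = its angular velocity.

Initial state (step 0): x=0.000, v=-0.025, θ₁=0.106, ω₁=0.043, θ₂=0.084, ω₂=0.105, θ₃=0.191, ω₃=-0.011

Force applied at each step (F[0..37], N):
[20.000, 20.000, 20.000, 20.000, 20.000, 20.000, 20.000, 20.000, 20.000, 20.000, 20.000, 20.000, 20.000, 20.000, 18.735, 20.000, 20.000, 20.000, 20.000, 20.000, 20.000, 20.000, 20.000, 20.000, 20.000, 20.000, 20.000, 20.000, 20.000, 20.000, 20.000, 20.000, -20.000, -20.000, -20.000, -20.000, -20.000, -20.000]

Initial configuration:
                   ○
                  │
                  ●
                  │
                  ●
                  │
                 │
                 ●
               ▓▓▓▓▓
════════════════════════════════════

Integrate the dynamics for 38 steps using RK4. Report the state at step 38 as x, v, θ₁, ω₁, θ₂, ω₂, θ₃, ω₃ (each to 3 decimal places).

apply F[0]=+20.000 → step 1: x=0.002, v=0.217, θ₁=0.105, ω₁=-0.155, θ₂=0.085, ω₂=-0.005, θ₃=0.192, ω₃=0.089
apply F[1]=+20.000 → step 2: x=0.009, v=0.460, θ₁=0.100, ω₁=-0.361, θ₂=0.084, ω₂=-0.106, θ₃=0.195, ω₃=0.190
apply F[2]=+20.000 → step 3: x=0.020, v=0.705, θ₁=0.090, ω₁=-0.583, θ₂=0.081, ω₂=-0.192, θ₃=0.199, ω₃=0.294
apply F[3]=+20.000 → step 4: x=0.037, v=0.954, θ₁=0.076, ω₁=-0.829, θ₂=0.076, ω₂=-0.256, θ₃=0.206, ω₃=0.402
apply F[4]=+20.000 → step 5: x=0.059, v=1.209, θ₁=0.057, ω₁=-1.105, θ₂=0.071, ω₂=-0.290, θ₃=0.216, ω₃=0.514
apply F[5]=+20.000 → step 6: x=0.085, v=1.470, θ₁=0.032, ω₁=-1.418, θ₂=0.065, ω₂=-0.287, θ₃=0.227, ω₃=0.626
apply F[6]=+20.000 → step 7: x=0.117, v=1.737, θ₁=0.000, ω₁=-1.769, θ₂=0.060, ω₂=-0.244, θ₃=0.241, ω₃=0.731
apply F[7]=+20.000 → step 8: x=0.155, v=2.009, θ₁=-0.039, ω₁=-2.148, θ₂=0.055, ω₂=-0.169, θ₃=0.256, ω₃=0.818
apply F[8]=+20.000 → step 9: x=0.198, v=2.284, θ₁=-0.086, ω₁=-2.531, θ₂=0.053, ω₂=-0.092, θ₃=0.273, ω₃=0.875
apply F[9]=+20.000 → step 10: x=0.246, v=2.557, θ₁=-0.140, ω₁=-2.882, θ₂=0.051, ω₂=-0.054, θ₃=0.291, ω₃=0.894
apply F[10]=+20.000 → step 11: x=0.300, v=2.824, θ₁=-0.201, ω₁=-3.174, θ₂=0.050, ω₂=-0.095, θ₃=0.309, ω₃=0.877
apply F[11]=+20.000 → step 12: x=0.359, v=3.083, θ₁=-0.267, ω₁=-3.398, θ₂=0.047, ω₂=-0.230, θ₃=0.326, ω₃=0.833
apply F[12]=+20.000 → step 13: x=0.423, v=3.333, θ₁=-0.336, ω₁=-3.561, θ₂=0.040, ω₂=-0.456, θ₃=0.342, ω₃=0.770
apply F[13]=+20.000 → step 14: x=0.492, v=3.576, θ₁=-0.409, ω₁=-3.675, θ₂=0.028, ω₂=-0.762, θ₃=0.356, ω₃=0.694
apply F[14]=+18.735 → step 15: x=0.566, v=3.795, θ₁=-0.483, ω₁=-3.742, θ₂=0.010, ω₂=-1.120, θ₃=0.369, ω₃=0.611
apply F[15]=+20.000 → step 16: x=0.644, v=4.023, θ₁=-0.558, ω₁=-3.780, θ₂=-0.017, ω₂=-1.550, θ₃=0.381, ω₃=0.514
apply F[16]=+20.000 → step 17: x=0.727, v=4.244, θ₁=-0.634, ω₁=-3.781, θ₂=-0.053, ω₂=-2.031, θ₃=0.390, ω₃=0.402
apply F[17]=+20.000 → step 18: x=0.814, v=4.457, θ₁=-0.709, ω₁=-3.740, θ₂=-0.099, ω₂=-2.561, θ₃=0.397, ω₃=0.270
apply F[18]=+20.000 → step 19: x=0.905, v=4.662, θ₁=-0.783, ω₁=-3.649, θ₂=-0.156, ω₂=-3.134, θ₃=0.401, ω₃=0.112
apply F[19]=+20.000 → step 20: x=1.000, v=4.856, θ₁=-0.855, ω₁=-3.499, θ₂=-0.224, ω₂=-3.748, θ₃=0.401, ω₃=-0.083
apply F[20]=+20.000 → step 21: x=1.099, v=5.039, θ₁=-0.923, ω₁=-3.279, θ₂=-0.306, ω₂=-4.401, θ₃=0.397, ω₃=-0.329
apply F[21]=+20.000 → step 22: x=1.202, v=5.207, θ₁=-0.985, ω₁=-2.977, θ₂=-0.401, ω₂=-5.093, θ₃=0.387, ω₃=-0.648
apply F[22]=+20.000 → step 23: x=1.308, v=5.354, θ₁=-1.041, ω₁=-2.581, θ₂=-0.510, ω₂=-5.824, θ₃=0.370, ω₃=-1.071
apply F[23]=+20.000 → step 24: x=1.416, v=5.471, θ₁=-1.088, ω₁=-2.088, θ₂=-0.634, ω₂=-6.590, θ₃=0.343, ω₃=-1.645
apply F[24]=+20.000 → step 25: x=1.526, v=5.541, θ₁=-1.124, ω₁=-1.517, θ₂=-0.773, ω₂=-7.355, θ₃=0.303, ω₃=-2.441
apply F[25]=+20.000 → step 26: x=1.637, v=5.546, θ₁=-1.149, ω₁=-0.963, θ₂=-0.927, ω₂=-7.992, θ₃=0.244, ω₃=-3.539
apply F[26]=+20.000 → step 27: x=1.747, v=5.483, θ₁=-1.164, ω₁=-0.652, θ₂=-1.090, ω₂=-8.208, θ₃=0.159, ω₃=-4.940
apply F[27]=+20.000 → step 28: x=1.856, v=5.406, θ₁=-1.178, ω₁=-0.816, θ₂=-1.251, ω₂=-7.723, θ₃=0.046, ω₃=-6.414
apply F[28]=+20.000 → step 29: x=1.964, v=5.381, θ₁=-1.200, ω₁=-1.385, θ₂=-1.395, ω₂=-6.641, θ₃=-0.096, ω₃=-7.661
apply F[29]=+20.000 → step 30: x=2.072, v=5.416, θ₁=-1.235, ω₁=-2.118, θ₂=-1.514, ω₂=-5.251, θ₃=-0.259, ω₃=-8.616
apply F[30]=+20.000 → step 31: x=2.181, v=5.479, θ₁=-1.285, ω₁=-2.888, θ₂=-1.604, ω₂=-3.686, θ₃=-0.439, ω₃=-9.393
apply F[31]=+20.000 → step 32: x=2.291, v=5.526, θ₁=-1.350, ω₁=-3.692, θ₂=-1.660, ω₂=-1.924, θ₃=-0.634, ω₃=-10.146
apply F[32]=-20.000 → step 33: x=2.398, v=5.147, θ₁=-1.429, ω₁=-4.146, θ₂=-1.687, ω₂=-0.663, θ₃=-0.841, ω₃=-10.558
apply F[33]=-20.000 → step 34: x=2.496, v=4.667, θ₁=-1.517, ω₁=-4.731, θ₂=-1.686, ω₂=0.778, θ₃=-1.058, ω₃=-11.165
apply F[34]=-20.000 → step 35: x=2.583, v=3.982, θ₁=-1.618, ω₁=-5.326, θ₂=-1.656, ω₂=2.163, θ₃=-1.289, ω₃=-11.977
apply F[35]=-20.000 → step 36: x=2.654, v=3.075, θ₁=-1.726, ω₁=-5.390, θ₂=-1.607, ω₂=2.413, θ₃=-1.536, ω₃=-12.548
apply F[36]=-20.000 → step 37: x=2.707, v=2.240, θ₁=-1.829, ω₁=-4.782, θ₂=-1.571, ω₂=1.011, θ₃=-1.786, ω₃=-12.385
apply F[37]=-20.000 → step 38: x=2.745, v=1.613, θ₁=-1.918, ω₁=-4.130, θ₂=-1.570, ω₂=-0.929, θ₃=-2.029, ω₃=-11.858

Answer: x=2.745, v=1.613, θ₁=-1.918, ω₁=-4.130, θ₂=-1.570, ω₂=-0.929, θ₃=-2.029, ω₃=-11.858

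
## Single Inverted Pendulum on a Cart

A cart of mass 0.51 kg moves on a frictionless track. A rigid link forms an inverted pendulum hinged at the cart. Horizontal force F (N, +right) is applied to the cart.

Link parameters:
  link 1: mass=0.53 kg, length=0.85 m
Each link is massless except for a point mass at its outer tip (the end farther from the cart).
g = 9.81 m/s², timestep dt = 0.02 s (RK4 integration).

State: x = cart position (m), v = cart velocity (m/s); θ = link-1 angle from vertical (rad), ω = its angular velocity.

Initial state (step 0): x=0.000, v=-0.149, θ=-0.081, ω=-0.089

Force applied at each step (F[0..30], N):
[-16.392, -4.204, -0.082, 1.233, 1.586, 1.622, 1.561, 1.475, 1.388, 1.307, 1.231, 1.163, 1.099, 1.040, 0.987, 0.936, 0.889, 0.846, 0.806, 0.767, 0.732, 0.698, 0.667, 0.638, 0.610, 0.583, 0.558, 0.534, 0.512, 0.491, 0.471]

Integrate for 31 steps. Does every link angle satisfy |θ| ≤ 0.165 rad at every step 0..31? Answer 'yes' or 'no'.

apply F[0]=-16.392 → step 1: x=-0.009, v=-0.772, θ=-0.076, ω=0.623
apply F[1]=-4.204 → step 2: x=-0.026, v=-0.922, θ=-0.062, ω=0.784
apply F[2]=-0.082 → step 3: x=-0.045, v=-0.915, θ=-0.046, ω=0.763
apply F[3]=+1.233 → step 4: x=-0.062, v=-0.860, θ=-0.032, ω=0.689
apply F[4]=+1.586 → step 5: x=-0.079, v=-0.792, θ=-0.019, ω=0.604
apply F[5]=+1.622 → step 6: x=-0.094, v=-0.726, θ=-0.007, ω=0.523
apply F[6]=+1.561 → step 7: x=-0.108, v=-0.665, θ=0.002, ω=0.450
apply F[7]=+1.475 → step 8: x=-0.121, v=-0.608, θ=0.011, ω=0.385
apply F[8]=+1.388 → step 9: x=-0.132, v=-0.556, θ=0.018, ω=0.328
apply F[9]=+1.307 → step 10: x=-0.143, v=-0.509, θ=0.024, ω=0.277
apply F[10]=+1.231 → step 11: x=-0.153, v=-0.467, θ=0.029, ω=0.233
apply F[11]=+1.163 → step 12: x=-0.162, v=-0.427, θ=0.033, ω=0.194
apply F[12]=+1.099 → step 13: x=-0.170, v=-0.391, θ=0.037, ω=0.160
apply F[13]=+1.040 → step 14: x=-0.177, v=-0.358, θ=0.040, ω=0.130
apply F[14]=+0.987 → step 15: x=-0.184, v=-0.328, θ=0.042, ω=0.103
apply F[15]=+0.936 → step 16: x=-0.190, v=-0.300, θ=0.044, ω=0.080
apply F[16]=+0.889 → step 17: x=-0.196, v=-0.274, θ=0.045, ω=0.060
apply F[17]=+0.846 → step 18: x=-0.201, v=-0.250, θ=0.046, ω=0.043
apply F[18]=+0.806 → step 19: x=-0.206, v=-0.228, θ=0.047, ω=0.028
apply F[19]=+0.767 → step 20: x=-0.211, v=-0.208, θ=0.047, ω=0.014
apply F[20]=+0.732 → step 21: x=-0.215, v=-0.189, θ=0.047, ω=0.003
apply F[21]=+0.698 → step 22: x=-0.218, v=-0.171, θ=0.047, ω=-0.007
apply F[22]=+0.667 → step 23: x=-0.221, v=-0.155, θ=0.047, ω=-0.015
apply F[23]=+0.638 → step 24: x=-0.224, v=-0.139, θ=0.047, ω=-0.022
apply F[24]=+0.610 → step 25: x=-0.227, v=-0.125, θ=0.046, ω=-0.029
apply F[25]=+0.583 → step 26: x=-0.229, v=-0.111, θ=0.046, ω=-0.034
apply F[26]=+0.558 → step 27: x=-0.231, v=-0.099, θ=0.045, ω=-0.038
apply F[27]=+0.534 → step 28: x=-0.233, v=-0.087, θ=0.044, ω=-0.042
apply F[28]=+0.512 → step 29: x=-0.235, v=-0.076, θ=0.043, ω=-0.045
apply F[29]=+0.491 → step 30: x=-0.236, v=-0.065, θ=0.042, ω=-0.047
apply F[30]=+0.471 → step 31: x=-0.238, v=-0.055, θ=0.041, ω=-0.049
Max |angle| over trajectory = 0.081 rad; bound = 0.165 → within bound.

Answer: yes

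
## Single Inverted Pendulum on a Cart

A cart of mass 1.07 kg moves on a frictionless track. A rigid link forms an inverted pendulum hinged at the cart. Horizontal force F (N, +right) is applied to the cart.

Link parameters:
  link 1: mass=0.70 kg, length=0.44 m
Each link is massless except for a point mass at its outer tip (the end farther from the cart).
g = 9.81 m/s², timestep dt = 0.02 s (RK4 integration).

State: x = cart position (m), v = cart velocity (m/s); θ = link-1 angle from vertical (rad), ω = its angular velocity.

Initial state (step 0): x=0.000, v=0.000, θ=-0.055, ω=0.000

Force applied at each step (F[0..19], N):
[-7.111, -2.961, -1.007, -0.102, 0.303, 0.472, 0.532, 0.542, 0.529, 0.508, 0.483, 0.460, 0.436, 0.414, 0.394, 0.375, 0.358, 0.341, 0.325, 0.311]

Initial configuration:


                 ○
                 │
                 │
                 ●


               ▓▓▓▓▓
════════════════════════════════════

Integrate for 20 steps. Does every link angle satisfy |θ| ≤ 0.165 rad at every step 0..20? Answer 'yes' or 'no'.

Answer: yes

Derivation:
apply F[0]=-7.111 → step 1: x=-0.001, v=-0.126, θ=-0.052, ω=0.261
apply F[1]=-2.961 → step 2: x=-0.004, v=-0.175, θ=-0.046, ω=0.350
apply F[2]=-1.007 → step 3: x=-0.008, v=-0.188, θ=-0.039, ω=0.362
apply F[3]=-0.102 → step 4: x=-0.012, v=-0.185, θ=-0.032, ω=0.340
apply F[4]=+0.303 → step 5: x=-0.015, v=-0.176, θ=-0.026, ω=0.306
apply F[5]=+0.472 → step 6: x=-0.019, v=-0.164, θ=-0.020, ω=0.269
apply F[6]=+0.532 → step 7: x=-0.022, v=-0.152, θ=-0.015, ω=0.233
apply F[7]=+0.542 → step 8: x=-0.025, v=-0.140, θ=-0.011, ω=0.201
apply F[8]=+0.529 → step 9: x=-0.027, v=-0.129, θ=-0.007, ω=0.172
apply F[9]=+0.508 → step 10: x=-0.030, v=-0.119, θ=-0.004, ω=0.147
apply F[10]=+0.483 → step 11: x=-0.032, v=-0.110, θ=-0.001, ω=0.124
apply F[11]=+0.460 → step 12: x=-0.034, v=-0.101, θ=0.001, ω=0.105
apply F[12]=+0.436 → step 13: x=-0.036, v=-0.093, θ=0.003, ω=0.088
apply F[13]=+0.414 → step 14: x=-0.038, v=-0.086, θ=0.005, ω=0.073
apply F[14]=+0.394 → step 15: x=-0.040, v=-0.080, θ=0.006, ω=0.061
apply F[15]=+0.375 → step 16: x=-0.041, v=-0.073, θ=0.007, ω=0.050
apply F[16]=+0.358 → step 17: x=-0.043, v=-0.068, θ=0.008, ω=0.040
apply F[17]=+0.341 → step 18: x=-0.044, v=-0.062, θ=0.009, ω=0.032
apply F[18]=+0.325 → step 19: x=-0.045, v=-0.058, θ=0.009, ω=0.025
apply F[19]=+0.311 → step 20: x=-0.046, v=-0.053, θ=0.010, ω=0.019
Max |angle| over trajectory = 0.055 rad; bound = 0.165 → within bound.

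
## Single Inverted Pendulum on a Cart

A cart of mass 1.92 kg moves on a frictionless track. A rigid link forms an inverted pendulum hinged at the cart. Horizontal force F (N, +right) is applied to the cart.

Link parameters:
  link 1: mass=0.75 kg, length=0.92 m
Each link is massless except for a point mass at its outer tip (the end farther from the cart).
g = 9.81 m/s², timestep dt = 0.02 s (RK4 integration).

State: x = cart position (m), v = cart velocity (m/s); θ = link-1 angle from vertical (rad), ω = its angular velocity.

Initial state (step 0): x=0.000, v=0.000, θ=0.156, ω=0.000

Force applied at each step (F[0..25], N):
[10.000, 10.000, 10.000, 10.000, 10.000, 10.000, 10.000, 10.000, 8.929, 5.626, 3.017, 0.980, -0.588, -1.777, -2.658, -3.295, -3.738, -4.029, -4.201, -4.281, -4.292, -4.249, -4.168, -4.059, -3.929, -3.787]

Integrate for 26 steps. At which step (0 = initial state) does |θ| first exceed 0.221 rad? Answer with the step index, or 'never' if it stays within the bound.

Answer: never

Derivation:
apply F[0]=+10.000 → step 1: x=0.001, v=0.092, θ=0.155, ω=-0.065
apply F[1]=+10.000 → step 2: x=0.004, v=0.183, θ=0.153, ω=-0.131
apply F[2]=+10.000 → step 3: x=0.008, v=0.275, θ=0.150, ω=-0.197
apply F[3]=+10.000 → step 4: x=0.015, v=0.367, θ=0.145, ω=-0.265
apply F[4]=+10.000 → step 5: x=0.023, v=0.460, θ=0.139, ω=-0.335
apply F[5]=+10.000 → step 6: x=0.033, v=0.554, θ=0.132, ω=-0.406
apply F[6]=+10.000 → step 7: x=0.045, v=0.648, θ=0.123, ω=-0.480
apply F[7]=+10.000 → step 8: x=0.059, v=0.742, θ=0.113, ω=-0.558
apply F[8]=+8.929 → step 9: x=0.075, v=0.827, θ=0.101, ω=-0.627
apply F[9]=+5.626 → step 10: x=0.092, v=0.879, θ=0.088, ω=-0.662
apply F[10]=+3.017 → step 11: x=0.110, v=0.904, θ=0.075, ω=-0.672
apply F[11]=+0.980 → step 12: x=0.128, v=0.909, θ=0.061, ω=-0.663
apply F[12]=-0.588 → step 13: x=0.146, v=0.899, θ=0.048, ω=-0.641
apply F[13]=-1.777 → step 14: x=0.164, v=0.878, θ=0.036, ω=-0.608
apply F[14]=-2.658 → step 15: x=0.181, v=0.848, θ=0.024, ω=-0.569
apply F[15]=-3.295 → step 16: x=0.197, v=0.812, θ=0.013, ω=-0.527
apply F[16]=-3.738 → step 17: x=0.213, v=0.772, θ=0.003, ω=-0.482
apply F[17]=-4.029 → step 18: x=0.228, v=0.731, θ=-0.006, ω=-0.437
apply F[18]=-4.201 → step 19: x=0.242, v=0.688, θ=-0.014, ω=-0.392
apply F[19]=-4.281 → step 20: x=0.256, v=0.644, θ=-0.022, ω=-0.349
apply F[20]=-4.292 → step 21: x=0.268, v=0.602, θ=-0.028, ω=-0.308
apply F[21]=-4.249 → step 22: x=0.280, v=0.560, θ=-0.034, ω=-0.269
apply F[22]=-4.168 → step 23: x=0.291, v=0.519, θ=-0.039, ω=-0.233
apply F[23]=-4.059 → step 24: x=0.301, v=0.480, θ=-0.043, ω=-0.199
apply F[24]=-3.929 → step 25: x=0.310, v=0.443, θ=-0.047, ω=-0.168
apply F[25]=-3.787 → step 26: x=0.318, v=0.407, θ=-0.050, ω=-0.140
max |θ| = 0.156 ≤ 0.221 over all 27 states.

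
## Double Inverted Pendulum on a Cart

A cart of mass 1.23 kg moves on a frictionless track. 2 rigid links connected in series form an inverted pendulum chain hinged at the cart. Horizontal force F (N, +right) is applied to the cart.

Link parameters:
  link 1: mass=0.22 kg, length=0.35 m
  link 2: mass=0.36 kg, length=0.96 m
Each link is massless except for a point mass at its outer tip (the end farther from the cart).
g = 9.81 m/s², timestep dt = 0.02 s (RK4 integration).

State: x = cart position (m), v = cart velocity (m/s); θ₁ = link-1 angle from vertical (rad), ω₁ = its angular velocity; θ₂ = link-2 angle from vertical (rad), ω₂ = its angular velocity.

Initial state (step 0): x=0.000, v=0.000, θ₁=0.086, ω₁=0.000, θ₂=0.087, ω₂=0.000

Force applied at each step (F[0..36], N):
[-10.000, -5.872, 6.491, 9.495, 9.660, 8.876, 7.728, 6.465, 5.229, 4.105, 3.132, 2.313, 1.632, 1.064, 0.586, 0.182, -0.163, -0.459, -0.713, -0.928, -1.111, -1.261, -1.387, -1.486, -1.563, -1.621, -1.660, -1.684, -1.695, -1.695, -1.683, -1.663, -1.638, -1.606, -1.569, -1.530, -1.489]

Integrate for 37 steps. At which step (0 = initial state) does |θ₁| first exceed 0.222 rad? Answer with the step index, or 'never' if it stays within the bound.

apply F[0]=-10.000 → step 1: x=-0.002, v=-0.170, θ₁=0.091, ω₁=0.534, θ₂=0.087, ω₂=-0.000
apply F[1]=-5.872 → step 2: x=-0.006, v=-0.274, θ₁=0.106, ω₁=0.893, θ₂=0.087, ω₂=-0.006
apply F[2]=+6.491 → step 3: x=-0.011, v=-0.179, θ₁=0.122, ω₁=0.713, θ₂=0.087, ω₂=-0.021
apply F[3]=+9.495 → step 4: x=-0.013, v=-0.037, θ₁=0.133, ω₁=0.423, θ₂=0.086, ω₂=-0.044
apply F[4]=+9.660 → step 5: x=-0.012, v=0.106, θ₁=0.139, ω₁=0.143, θ₂=0.085, ω₂=-0.074
apply F[5]=+8.876 → step 6: x=-0.009, v=0.237, θ₁=0.139, ω₁=-0.094, θ₂=0.083, ω₂=-0.106
apply F[6]=+7.728 → step 7: x=-0.003, v=0.349, θ₁=0.135, ω₁=-0.281, θ₂=0.081, ω₂=-0.138
apply F[7]=+6.465 → step 8: x=0.005, v=0.441, θ₁=0.128, ω₁=-0.419, θ₂=0.078, ω₂=-0.167
apply F[8]=+5.229 → step 9: x=0.015, v=0.515, θ₁=0.119, ω₁=-0.512, θ₂=0.074, ω₂=-0.194
apply F[9]=+4.105 → step 10: x=0.025, v=0.571, θ₁=0.108, ω₁=-0.569, θ₂=0.070, ω₂=-0.217
apply F[10]=+3.132 → step 11: x=0.037, v=0.612, θ₁=0.097, ω₁=-0.598, θ₂=0.065, ω₂=-0.235
apply F[11]=+2.313 → step 12: x=0.050, v=0.642, θ₁=0.085, ω₁=-0.606, θ₂=0.060, ω₂=-0.250
apply F[12]=+1.632 → step 13: x=0.063, v=0.661, θ₁=0.073, ω₁=-0.598, θ₂=0.055, ω₂=-0.261
apply F[13]=+1.064 → step 14: x=0.076, v=0.672, θ₁=0.061, ω₁=-0.581, θ₂=0.050, ω₂=-0.268
apply F[14]=+0.586 → step 15: x=0.090, v=0.677, θ₁=0.049, ω₁=-0.556, θ₂=0.045, ω₂=-0.272
apply F[15]=+0.182 → step 16: x=0.103, v=0.676, θ₁=0.039, ω₁=-0.526, θ₂=0.039, ω₂=-0.274
apply F[16]=-0.163 → step 17: x=0.117, v=0.670, θ₁=0.028, ω₁=-0.494, θ₂=0.034, ω₂=-0.272
apply F[17]=-0.459 → step 18: x=0.130, v=0.660, θ₁=0.019, ω₁=-0.460, θ₂=0.028, ω₂=-0.268
apply F[18]=-0.713 → step 19: x=0.143, v=0.647, θ₁=0.010, ω₁=-0.425, θ₂=0.023, ω₂=-0.262
apply F[19]=-0.928 → step 20: x=0.156, v=0.632, θ₁=0.002, ω₁=-0.390, θ₂=0.018, ω₂=-0.254
apply F[20]=-1.111 → step 21: x=0.168, v=0.614, θ₁=-0.005, ω₁=-0.355, θ₂=0.013, ω₂=-0.245
apply F[21]=-1.261 → step 22: x=0.180, v=0.594, θ₁=-0.012, ω₁=-0.322, θ₂=0.008, ω₂=-0.235
apply F[22]=-1.387 → step 23: x=0.192, v=0.573, θ₁=-0.018, ω₁=-0.289, θ₂=0.003, ω₂=-0.224
apply F[23]=-1.486 → step 24: x=0.203, v=0.551, θ₁=-0.024, ω₁=-0.258, θ₂=-0.001, ω₂=-0.212
apply F[24]=-1.563 → step 25: x=0.214, v=0.528, θ₁=-0.029, ω₁=-0.228, θ₂=-0.005, ω₂=-0.199
apply F[25]=-1.621 → step 26: x=0.224, v=0.504, θ₁=-0.033, ω₁=-0.200, θ₂=-0.009, ω₂=-0.186
apply F[26]=-1.660 → step 27: x=0.234, v=0.481, θ₁=-0.037, ω₁=-0.174, θ₂=-0.012, ω₂=-0.173
apply F[27]=-1.684 → step 28: x=0.244, v=0.457, θ₁=-0.040, ω₁=-0.149, θ₂=-0.016, ω₂=-0.160
apply F[28]=-1.695 → step 29: x=0.252, v=0.433, θ₁=-0.043, ω₁=-0.127, θ₂=-0.019, ω₂=-0.147
apply F[29]=-1.695 → step 30: x=0.261, v=0.409, θ₁=-0.045, ω₁=-0.106, θ₂=-0.022, ω₂=-0.135
apply F[30]=-1.683 → step 31: x=0.269, v=0.386, θ₁=-0.047, ω₁=-0.087, θ₂=-0.024, ω₂=-0.122
apply F[31]=-1.663 → step 32: x=0.276, v=0.364, θ₁=-0.048, ω₁=-0.069, θ₂=-0.027, ω₂=-0.110
apply F[32]=-1.638 → step 33: x=0.283, v=0.342, θ₁=-0.050, ω₁=-0.054, θ₂=-0.029, ω₂=-0.098
apply F[33]=-1.606 → step 34: x=0.290, v=0.320, θ₁=-0.051, ω₁=-0.039, θ₂=-0.030, ω₂=-0.087
apply F[34]=-1.569 → step 35: x=0.296, v=0.299, θ₁=-0.051, ω₁=-0.027, θ₂=-0.032, ω₂=-0.077
apply F[35]=-1.530 → step 36: x=0.302, v=0.279, θ₁=-0.052, ω₁=-0.015, θ₂=-0.034, ω₂=-0.067
apply F[36]=-1.489 → step 37: x=0.307, v=0.260, θ₁=-0.052, ω₁=-0.005, θ₂=-0.035, ω₂=-0.057
max |θ₁| = 0.139 ≤ 0.222 over all 38 states.

Answer: never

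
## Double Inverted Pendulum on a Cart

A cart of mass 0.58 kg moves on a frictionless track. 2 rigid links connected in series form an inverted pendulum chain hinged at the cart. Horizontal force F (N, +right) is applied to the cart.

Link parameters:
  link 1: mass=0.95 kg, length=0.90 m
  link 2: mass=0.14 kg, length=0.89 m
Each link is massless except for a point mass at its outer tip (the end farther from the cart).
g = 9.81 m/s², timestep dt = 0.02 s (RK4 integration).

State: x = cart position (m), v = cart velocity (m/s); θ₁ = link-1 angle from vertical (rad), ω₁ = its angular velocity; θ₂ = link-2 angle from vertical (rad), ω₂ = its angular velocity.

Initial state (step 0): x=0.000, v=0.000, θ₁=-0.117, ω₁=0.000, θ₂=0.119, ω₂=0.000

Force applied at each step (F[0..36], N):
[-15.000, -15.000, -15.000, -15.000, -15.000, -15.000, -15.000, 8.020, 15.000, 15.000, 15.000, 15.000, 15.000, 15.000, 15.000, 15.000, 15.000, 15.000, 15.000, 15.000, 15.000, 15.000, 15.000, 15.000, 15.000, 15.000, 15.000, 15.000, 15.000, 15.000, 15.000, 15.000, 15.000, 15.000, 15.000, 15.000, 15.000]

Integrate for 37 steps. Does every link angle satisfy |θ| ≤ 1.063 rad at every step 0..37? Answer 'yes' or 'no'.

apply F[0]=-15.000 → step 1: x=-0.005, v=-0.464, θ₁=-0.112, ω₁=0.478, θ₂=0.120, ω₂=0.073
apply F[1]=-15.000 → step 2: x=-0.019, v=-0.935, θ₁=-0.098, ω₁=0.967, θ₂=0.122, ω₂=0.141
apply F[2]=-15.000 → step 3: x=-0.042, v=-1.418, θ₁=-0.073, ω₁=1.476, θ₂=0.125, ω₂=0.197
apply F[3]=-15.000 → step 4: x=-0.075, v=-1.917, θ₁=-0.039, ω₁=2.012, θ₂=0.130, ω₂=0.237
apply F[4]=-15.000 → step 5: x=-0.119, v=-2.431, θ₁=0.007, ω₁=2.576, θ₂=0.135, ω₂=0.258
apply F[5]=-15.000 → step 6: x=-0.173, v=-2.949, θ₁=0.065, ω₁=3.159, θ₂=0.140, ω₂=0.263
apply F[6]=-15.000 → step 7: x=-0.237, v=-3.452, θ₁=0.134, ω₁=3.737, θ₂=0.145, ω₂=0.259
apply F[7]=+8.020 → step 8: x=-0.303, v=-3.178, θ₁=0.206, ω₁=3.474, θ₂=0.150, ω₂=0.259
apply F[8]=+15.000 → step 9: x=-0.362, v=-2.711, θ₁=0.271, ω₁=3.023, θ₂=0.155, ω₂=0.246
apply F[9]=+15.000 → step 10: x=-0.412, v=-2.287, θ₁=0.327, ω₁=2.641, θ₂=0.160, ω₂=0.215
apply F[10]=+15.000 → step 11: x=-0.454, v=-1.903, θ₁=0.377, ω₁=2.322, θ₂=0.164, ω₂=0.165
apply F[11]=+15.000 → step 12: x=-0.488, v=-1.553, θ₁=0.420, ω₁=2.056, θ₂=0.167, ω₂=0.097
apply F[12]=+15.000 → step 13: x=-0.516, v=-1.231, θ₁=0.459, ω₁=1.836, θ₂=0.168, ω₂=0.012
apply F[13]=+15.000 → step 14: x=-0.538, v=-0.932, θ₁=0.494, ω₁=1.653, θ₂=0.167, ω₂=-0.087
apply F[14]=+15.000 → step 15: x=-0.553, v=-0.652, θ₁=0.525, ω₁=1.501, θ₂=0.164, ω₂=-0.200
apply F[15]=+15.000 → step 16: x=-0.564, v=-0.388, θ₁=0.554, ω₁=1.376, θ₂=0.159, ω₂=-0.325
apply F[16]=+15.000 → step 17: x=-0.569, v=-0.136, θ₁=0.581, ω₁=1.273, θ₂=0.151, ω₂=-0.460
apply F[17]=+15.000 → step 18: x=-0.569, v=0.105, θ₁=0.605, ω₁=1.189, θ₂=0.140, ω₂=-0.607
apply F[18]=+15.000 → step 19: x=-0.565, v=0.338, θ₁=0.628, ω₁=1.121, θ₂=0.127, ω₂=-0.763
apply F[19]=+15.000 → step 20: x=-0.556, v=0.564, θ₁=0.650, ω₁=1.067, θ₂=0.110, ω₂=-0.930
apply F[20]=+15.000 → step 21: x=-0.542, v=0.784, θ₁=0.671, ω₁=1.025, θ₂=0.089, ω₂=-1.107
apply F[21]=+15.000 → step 22: x=-0.524, v=1.000, θ₁=0.691, ω₁=0.994, θ₂=0.065, ω₂=-1.293
apply F[22]=+15.000 → step 23: x=-0.502, v=1.212, θ₁=0.711, ω₁=0.972, θ₂=0.038, ω₂=-1.490
apply F[23]=+15.000 → step 24: x=-0.476, v=1.420, θ₁=0.730, ω₁=0.957, θ₂=0.006, ω₂=-1.696
apply F[24]=+15.000 → step 25: x=-0.445, v=1.627, θ₁=0.749, ω₁=0.949, θ₂=-0.030, ω₂=-1.912
apply F[25]=+15.000 → step 26: x=-0.411, v=1.831, θ₁=0.768, ω₁=0.946, θ₂=-0.071, ω₂=-2.137
apply F[26]=+15.000 → step 27: x=-0.372, v=2.035, θ₁=0.787, ω₁=0.948, θ₂=-0.116, ω₂=-2.372
apply F[27]=+15.000 → step 28: x=-0.330, v=2.237, θ₁=0.806, ω₁=0.952, θ₂=-0.166, ω₂=-2.616
apply F[28]=+15.000 → step 29: x=-0.283, v=2.438, θ₁=0.825, ω₁=0.959, θ₂=-0.221, ω₂=-2.868
apply F[29]=+15.000 → step 30: x=-0.232, v=2.638, θ₁=0.844, ω₁=0.966, θ₂=-0.280, ω₂=-3.127
apply F[30]=+15.000 → step 31: x=-0.177, v=2.837, θ₁=0.864, ω₁=0.974, θ₂=-0.346, ω₂=-3.393
apply F[31]=+15.000 → step 32: x=-0.119, v=3.035, θ₁=0.883, ω₁=0.981, θ₂=-0.416, ω₂=-3.665
apply F[32]=+15.000 → step 33: x=-0.056, v=3.230, θ₁=0.903, ω₁=0.986, θ₂=-0.492, ω₂=-3.941
apply F[33]=+15.000 → step 34: x=0.011, v=3.423, θ₁=0.923, ω₁=0.990, θ₂=-0.574, ω₂=-4.220
apply F[34]=+15.000 → step 35: x=0.081, v=3.611, θ₁=0.943, ω₁=0.993, θ₂=-0.661, ω₂=-4.501
apply F[35]=+15.000 → step 36: x=0.155, v=3.795, θ₁=0.963, ω₁=0.995, θ₂=-0.754, ω₂=-4.780
apply F[36]=+15.000 → step 37: x=0.233, v=3.971, θ₁=0.982, ω₁=0.997, θ₂=-0.852, ω₂=-5.057
Max |angle| over trajectory = 0.982 rad; bound = 1.063 → within bound.

Answer: yes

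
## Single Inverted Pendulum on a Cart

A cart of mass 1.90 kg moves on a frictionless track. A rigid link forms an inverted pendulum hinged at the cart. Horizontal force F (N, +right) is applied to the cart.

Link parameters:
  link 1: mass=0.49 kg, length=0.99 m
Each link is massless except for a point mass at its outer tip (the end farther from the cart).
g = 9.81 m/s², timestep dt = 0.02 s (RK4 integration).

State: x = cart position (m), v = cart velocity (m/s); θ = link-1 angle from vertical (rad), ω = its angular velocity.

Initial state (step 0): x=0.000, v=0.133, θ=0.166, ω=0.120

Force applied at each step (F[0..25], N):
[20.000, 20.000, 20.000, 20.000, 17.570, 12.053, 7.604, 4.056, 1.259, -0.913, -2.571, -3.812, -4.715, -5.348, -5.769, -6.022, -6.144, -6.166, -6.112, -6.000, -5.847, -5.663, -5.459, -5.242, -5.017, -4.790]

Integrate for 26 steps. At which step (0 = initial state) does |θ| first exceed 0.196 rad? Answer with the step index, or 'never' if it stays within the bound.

Answer: never

Derivation:
apply F[0]=+20.000 → step 1: x=0.005, v=0.334, θ=0.167, ω=-0.047
apply F[1]=+20.000 → step 2: x=0.013, v=0.535, θ=0.164, ω=-0.215
apply F[2]=+20.000 → step 3: x=0.026, v=0.736, θ=0.158, ω=-0.383
apply F[3]=+20.000 → step 4: x=0.043, v=0.938, θ=0.149, ω=-0.555
apply F[4]=+17.570 → step 5: x=0.063, v=1.115, θ=0.136, ω=-0.703
apply F[5]=+12.053 → step 6: x=0.087, v=1.235, θ=0.121, ω=-0.799
apply F[6]=+7.604 → step 7: x=0.112, v=1.310, θ=0.105, ω=-0.851
apply F[7]=+4.056 → step 8: x=0.139, v=1.348, θ=0.087, ω=-0.870
apply F[8]=+1.259 → step 9: x=0.166, v=1.357, θ=0.070, ω=-0.864
apply F[9]=-0.913 → step 10: x=0.193, v=1.345, θ=0.053, ω=-0.840
apply F[10]=-2.571 → step 11: x=0.220, v=1.316, θ=0.037, ω=-0.801
apply F[11]=-3.812 → step 12: x=0.245, v=1.274, θ=0.021, ω=-0.754
apply F[12]=-4.715 → step 13: x=0.270, v=1.224, θ=0.007, ω=-0.700
apply F[13]=-5.348 → step 14: x=0.294, v=1.168, θ=-0.007, ω=-0.643
apply F[14]=-5.769 → step 15: x=0.317, v=1.108, θ=-0.019, ω=-0.585
apply F[15]=-6.022 → step 16: x=0.339, v=1.046, θ=-0.030, ω=-0.527
apply F[16]=-6.144 → step 17: x=0.359, v=0.983, θ=-0.040, ω=-0.471
apply F[17]=-6.166 → step 18: x=0.378, v=0.920, θ=-0.049, ω=-0.416
apply F[18]=-6.112 → step 19: x=0.396, v=0.858, θ=-0.057, ω=-0.365
apply F[19]=-6.000 → step 20: x=0.412, v=0.798, θ=-0.064, ω=-0.316
apply F[20]=-5.847 → step 21: x=0.428, v=0.740, θ=-0.070, ω=-0.271
apply F[21]=-5.663 → step 22: x=0.442, v=0.684, θ=-0.075, ω=-0.229
apply F[22]=-5.459 → step 23: x=0.455, v=0.631, θ=-0.079, ω=-0.190
apply F[23]=-5.242 → step 24: x=0.467, v=0.580, θ=-0.082, ω=-0.154
apply F[24]=-5.017 → step 25: x=0.478, v=0.531, θ=-0.085, ω=-0.122
apply F[25]=-4.790 → step 26: x=0.488, v=0.485, θ=-0.087, ω=-0.093
max |θ| = 0.167 ≤ 0.196 over all 27 states.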